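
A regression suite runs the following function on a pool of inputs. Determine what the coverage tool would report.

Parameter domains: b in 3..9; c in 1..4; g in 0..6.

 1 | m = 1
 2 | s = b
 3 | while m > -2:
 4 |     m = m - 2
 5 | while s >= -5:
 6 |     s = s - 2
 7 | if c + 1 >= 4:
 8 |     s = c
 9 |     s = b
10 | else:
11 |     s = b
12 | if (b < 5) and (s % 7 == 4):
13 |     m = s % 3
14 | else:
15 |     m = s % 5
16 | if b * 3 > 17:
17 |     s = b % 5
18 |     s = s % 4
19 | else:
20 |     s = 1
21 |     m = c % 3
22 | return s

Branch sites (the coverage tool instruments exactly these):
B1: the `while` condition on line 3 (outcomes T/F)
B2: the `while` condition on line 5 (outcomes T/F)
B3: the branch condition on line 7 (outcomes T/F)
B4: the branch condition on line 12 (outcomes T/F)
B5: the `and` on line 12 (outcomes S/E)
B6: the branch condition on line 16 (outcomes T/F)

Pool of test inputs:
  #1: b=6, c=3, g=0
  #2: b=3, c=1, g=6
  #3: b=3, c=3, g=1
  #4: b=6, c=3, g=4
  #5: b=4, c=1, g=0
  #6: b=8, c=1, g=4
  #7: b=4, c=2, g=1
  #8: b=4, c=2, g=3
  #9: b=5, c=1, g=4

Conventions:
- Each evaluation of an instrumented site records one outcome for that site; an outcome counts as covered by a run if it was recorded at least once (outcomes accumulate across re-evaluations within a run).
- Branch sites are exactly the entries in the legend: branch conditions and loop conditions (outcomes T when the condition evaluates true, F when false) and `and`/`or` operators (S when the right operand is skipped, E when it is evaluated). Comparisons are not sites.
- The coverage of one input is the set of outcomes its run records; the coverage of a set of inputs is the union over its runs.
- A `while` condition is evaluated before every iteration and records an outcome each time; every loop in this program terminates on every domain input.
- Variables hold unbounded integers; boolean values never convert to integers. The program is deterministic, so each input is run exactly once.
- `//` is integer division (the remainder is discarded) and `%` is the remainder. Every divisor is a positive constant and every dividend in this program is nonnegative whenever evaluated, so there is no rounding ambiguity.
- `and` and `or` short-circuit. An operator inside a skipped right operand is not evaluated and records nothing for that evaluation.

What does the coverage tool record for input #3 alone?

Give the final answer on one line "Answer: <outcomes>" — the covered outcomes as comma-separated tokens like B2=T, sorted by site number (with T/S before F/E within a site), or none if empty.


Tracing the run of input #3 (b=3, c=3, g=1):
  B1->T, B1->T, B1->F, B2->T, B2->T, B2->T, B2->T, B2->T, B2->F, B3->T
  B5->E, B4->F, B6->F
distinct outcomes covered: B1=T, B1=F, B2=T, B2=F, B3=T, B4=F, B5=E, B6=F
Answer: B1=T, B1=F, B2=T, B2=F, B3=T, B4=F, B5=E, B6=F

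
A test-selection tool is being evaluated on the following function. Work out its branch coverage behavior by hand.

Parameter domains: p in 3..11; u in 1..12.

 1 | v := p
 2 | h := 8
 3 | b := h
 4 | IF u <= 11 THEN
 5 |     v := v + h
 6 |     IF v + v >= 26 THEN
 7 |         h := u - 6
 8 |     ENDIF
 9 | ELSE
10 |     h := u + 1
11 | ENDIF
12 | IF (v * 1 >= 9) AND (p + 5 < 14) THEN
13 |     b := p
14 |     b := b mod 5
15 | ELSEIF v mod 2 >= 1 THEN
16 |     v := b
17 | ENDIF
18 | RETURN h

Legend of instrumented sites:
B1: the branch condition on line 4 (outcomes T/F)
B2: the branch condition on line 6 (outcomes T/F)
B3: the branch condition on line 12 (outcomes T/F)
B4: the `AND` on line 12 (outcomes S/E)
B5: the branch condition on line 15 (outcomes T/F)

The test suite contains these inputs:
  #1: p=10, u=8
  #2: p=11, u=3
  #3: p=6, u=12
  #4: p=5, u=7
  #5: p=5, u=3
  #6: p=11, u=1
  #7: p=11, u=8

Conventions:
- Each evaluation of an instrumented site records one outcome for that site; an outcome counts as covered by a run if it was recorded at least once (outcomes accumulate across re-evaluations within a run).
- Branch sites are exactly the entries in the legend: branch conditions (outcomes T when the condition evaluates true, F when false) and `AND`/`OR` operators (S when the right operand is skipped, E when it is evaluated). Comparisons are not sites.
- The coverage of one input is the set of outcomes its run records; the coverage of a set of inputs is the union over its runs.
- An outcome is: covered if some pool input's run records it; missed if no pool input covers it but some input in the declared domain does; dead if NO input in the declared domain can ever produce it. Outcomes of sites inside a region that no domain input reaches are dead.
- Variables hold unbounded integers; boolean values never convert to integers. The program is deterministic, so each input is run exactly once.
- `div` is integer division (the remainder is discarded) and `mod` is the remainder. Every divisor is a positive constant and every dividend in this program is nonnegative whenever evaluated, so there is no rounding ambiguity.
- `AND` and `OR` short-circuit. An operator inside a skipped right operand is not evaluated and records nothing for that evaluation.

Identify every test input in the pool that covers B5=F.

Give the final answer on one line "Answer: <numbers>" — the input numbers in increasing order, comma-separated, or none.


input #1 (p=10, u=8): hits B5=F
input #2 (p=11, u=3): never hits B5=F
input #3 (p=6, u=12): hits B5=F
input #4 (p=5, u=7): never hits B5=F
input #5 (p=5, u=3): never hits B5=F
input #6 (p=11, u=1): never hits B5=F
input #7 (p=11, u=8): never hits B5=F
Answer: 1, 3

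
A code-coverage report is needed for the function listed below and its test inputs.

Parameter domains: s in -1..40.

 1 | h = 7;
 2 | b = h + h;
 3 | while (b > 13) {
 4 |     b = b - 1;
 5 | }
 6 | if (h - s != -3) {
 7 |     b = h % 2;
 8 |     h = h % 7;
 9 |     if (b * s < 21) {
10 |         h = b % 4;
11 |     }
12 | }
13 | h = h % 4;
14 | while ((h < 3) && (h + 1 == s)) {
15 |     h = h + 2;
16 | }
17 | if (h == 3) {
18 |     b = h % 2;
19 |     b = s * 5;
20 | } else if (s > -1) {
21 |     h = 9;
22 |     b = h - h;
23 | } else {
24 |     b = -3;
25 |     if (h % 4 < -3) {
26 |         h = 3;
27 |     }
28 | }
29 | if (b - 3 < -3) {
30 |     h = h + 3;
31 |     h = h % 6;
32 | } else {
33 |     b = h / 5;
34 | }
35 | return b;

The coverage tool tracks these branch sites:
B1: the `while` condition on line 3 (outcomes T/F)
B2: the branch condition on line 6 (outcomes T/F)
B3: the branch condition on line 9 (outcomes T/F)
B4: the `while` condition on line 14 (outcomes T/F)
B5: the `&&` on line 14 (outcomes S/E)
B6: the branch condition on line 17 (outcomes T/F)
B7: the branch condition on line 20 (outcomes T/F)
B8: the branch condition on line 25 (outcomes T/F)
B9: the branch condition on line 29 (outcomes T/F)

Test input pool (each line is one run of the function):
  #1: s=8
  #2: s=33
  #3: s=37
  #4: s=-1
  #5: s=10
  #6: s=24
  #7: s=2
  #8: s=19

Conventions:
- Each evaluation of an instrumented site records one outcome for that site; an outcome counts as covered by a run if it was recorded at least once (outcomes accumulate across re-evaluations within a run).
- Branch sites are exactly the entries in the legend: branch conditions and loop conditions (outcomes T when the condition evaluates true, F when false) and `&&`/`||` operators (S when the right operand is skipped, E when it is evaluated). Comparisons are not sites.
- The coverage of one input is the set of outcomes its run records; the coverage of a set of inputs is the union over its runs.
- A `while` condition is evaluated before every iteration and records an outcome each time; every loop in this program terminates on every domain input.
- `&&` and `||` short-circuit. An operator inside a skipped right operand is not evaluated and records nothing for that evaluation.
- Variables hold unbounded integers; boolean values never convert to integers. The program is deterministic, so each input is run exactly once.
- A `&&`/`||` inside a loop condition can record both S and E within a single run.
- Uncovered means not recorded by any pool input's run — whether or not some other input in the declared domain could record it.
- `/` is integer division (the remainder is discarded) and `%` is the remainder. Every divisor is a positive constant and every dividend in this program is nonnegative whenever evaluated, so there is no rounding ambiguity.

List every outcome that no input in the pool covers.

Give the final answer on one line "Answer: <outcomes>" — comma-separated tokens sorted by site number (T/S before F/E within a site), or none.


test 1 (s=8) hits B1=T, B1=F, B2=T, B3=T, B4=F, B5=E, B6=F, B7=T, B9=F
test 2 (s=33) hits B1=T, B1=F, B2=T, B3=F, B4=F, B5=E, B6=F, B7=T, B9=F
test 3 (s=37) hits B1=T, B1=F, B2=T, B3=F, B4=F, B5=E, B6=F, B7=T, B9=F
test 4 (s=-1) hits B1=T, B1=F, B2=T, B3=T, B4=F, B5=E, B6=F, B7=F, B8=F, B9=T
test 5 (s=10) hits B1=T, B1=F, B2=F, B4=F, B5=S, B6=T, B9=F
test 6 (s=24) hits B1=T, B1=F, B2=T, B3=F, B4=F, B5=E, B6=F, B7=T, B9=F
test 7 (s=2) hits B1=T, B1=F, B2=T, B3=T, B4=T, B4=F, B5=S, B5=E, B6=T, B9=F
test 8 (s=19) hits B1=T, B1=F, B2=T, B3=T, B4=F, B5=E, B6=F, B7=T, B9=F
union over the pool: B1=T, B1=F, B2=T, B2=F, B3=T, B3=F, B4=T, B4=F, B5=S, B5=E, B6=T, B6=F, B7=T, B7=F, B8=F, B9=T, B9=F
uncovered (1 of 18): B8=T
Answer: B8=T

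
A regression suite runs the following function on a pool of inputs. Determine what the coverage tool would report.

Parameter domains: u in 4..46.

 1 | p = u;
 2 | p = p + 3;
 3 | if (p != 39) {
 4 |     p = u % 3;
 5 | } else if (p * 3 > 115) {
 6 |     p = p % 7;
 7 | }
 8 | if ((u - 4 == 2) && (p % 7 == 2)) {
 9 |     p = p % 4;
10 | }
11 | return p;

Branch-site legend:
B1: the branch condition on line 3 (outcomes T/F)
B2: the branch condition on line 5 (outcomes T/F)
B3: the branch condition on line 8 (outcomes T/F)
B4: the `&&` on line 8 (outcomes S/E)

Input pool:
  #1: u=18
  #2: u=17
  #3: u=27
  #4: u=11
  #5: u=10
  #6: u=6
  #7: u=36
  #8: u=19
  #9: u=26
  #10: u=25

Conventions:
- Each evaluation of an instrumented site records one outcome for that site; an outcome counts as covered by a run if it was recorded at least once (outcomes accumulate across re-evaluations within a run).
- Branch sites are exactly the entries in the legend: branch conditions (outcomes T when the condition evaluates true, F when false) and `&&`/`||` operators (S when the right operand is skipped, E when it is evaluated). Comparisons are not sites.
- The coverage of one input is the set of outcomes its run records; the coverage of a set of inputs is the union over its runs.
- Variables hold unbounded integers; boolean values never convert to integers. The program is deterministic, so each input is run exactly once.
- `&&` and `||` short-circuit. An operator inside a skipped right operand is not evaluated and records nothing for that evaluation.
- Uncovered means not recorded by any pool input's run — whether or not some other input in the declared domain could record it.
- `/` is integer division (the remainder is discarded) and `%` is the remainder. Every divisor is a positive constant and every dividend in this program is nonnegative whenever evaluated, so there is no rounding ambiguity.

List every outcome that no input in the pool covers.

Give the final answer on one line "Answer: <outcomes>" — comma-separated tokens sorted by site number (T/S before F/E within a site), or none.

input #1, u=18: events B1->T, B4->S, B3->F; outcomes B1=T, B3=F, B4=S
input #2, u=17: events B1->T, B4->S, B3->F; outcomes B1=T, B3=F, B4=S
input #3, u=27: events B1->T, B4->S, B3->F; outcomes B1=T, B3=F, B4=S
input #4, u=11: events B1->T, B4->S, B3->F; outcomes B1=T, B3=F, B4=S
input #5, u=10: events B1->T, B4->S, B3->F; outcomes B1=T, B3=F, B4=S
input #6, u=6: events B1->T, B4->E, B3->F; outcomes B1=T, B3=F, B4=E
input #7, u=36: events B1->F, B2->T, B4->S, B3->F; outcomes B1=F, B2=T, B3=F, B4=S
input #8, u=19: events B1->T, B4->S, B3->F; outcomes B1=T, B3=F, B4=S
input #9, u=26: events B1->T, B4->S, B3->F; outcomes B1=T, B3=F, B4=S
input #10, u=25: events B1->T, B4->S, B3->F; outcomes B1=T, B3=F, B4=S
union over the pool: B1=T, B1=F, B2=T, B3=F, B4=S, B4=E
uncovered (2 of 8): B2=F, B3=T

Answer: B2=F, B3=T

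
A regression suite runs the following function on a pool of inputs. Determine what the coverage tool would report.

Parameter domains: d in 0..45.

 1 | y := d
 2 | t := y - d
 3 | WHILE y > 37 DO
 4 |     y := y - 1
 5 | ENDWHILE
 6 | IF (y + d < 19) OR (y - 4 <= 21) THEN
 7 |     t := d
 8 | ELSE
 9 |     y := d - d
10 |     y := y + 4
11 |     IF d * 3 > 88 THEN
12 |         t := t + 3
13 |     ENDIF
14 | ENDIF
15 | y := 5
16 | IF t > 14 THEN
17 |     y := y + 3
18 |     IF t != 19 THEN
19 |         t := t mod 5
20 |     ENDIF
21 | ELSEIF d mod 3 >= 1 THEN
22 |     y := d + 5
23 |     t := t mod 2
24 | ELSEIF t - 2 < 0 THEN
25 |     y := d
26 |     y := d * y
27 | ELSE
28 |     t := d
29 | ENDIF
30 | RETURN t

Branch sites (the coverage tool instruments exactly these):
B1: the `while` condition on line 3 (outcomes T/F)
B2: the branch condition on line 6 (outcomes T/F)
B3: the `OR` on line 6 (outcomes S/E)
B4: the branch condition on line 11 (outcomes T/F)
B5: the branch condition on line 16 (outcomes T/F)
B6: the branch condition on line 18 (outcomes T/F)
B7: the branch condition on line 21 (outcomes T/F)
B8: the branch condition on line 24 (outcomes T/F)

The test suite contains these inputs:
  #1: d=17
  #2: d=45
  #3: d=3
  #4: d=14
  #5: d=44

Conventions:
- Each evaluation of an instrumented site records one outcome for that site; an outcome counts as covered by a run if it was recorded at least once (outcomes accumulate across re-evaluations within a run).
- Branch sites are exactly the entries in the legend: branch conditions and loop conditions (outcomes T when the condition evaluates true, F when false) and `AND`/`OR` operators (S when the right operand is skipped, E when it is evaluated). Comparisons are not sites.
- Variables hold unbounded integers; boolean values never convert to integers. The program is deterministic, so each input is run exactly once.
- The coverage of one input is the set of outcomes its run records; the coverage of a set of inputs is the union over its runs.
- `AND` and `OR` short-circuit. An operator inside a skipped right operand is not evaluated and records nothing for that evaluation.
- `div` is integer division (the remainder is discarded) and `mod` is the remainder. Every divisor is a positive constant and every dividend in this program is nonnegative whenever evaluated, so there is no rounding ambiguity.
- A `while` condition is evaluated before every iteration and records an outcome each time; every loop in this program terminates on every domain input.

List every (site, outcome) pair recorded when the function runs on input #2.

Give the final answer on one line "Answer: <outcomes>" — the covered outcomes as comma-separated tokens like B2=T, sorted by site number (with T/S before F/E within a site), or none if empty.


Simulating input #2 (d=45) step by step:
  B1->T, B1->T, B1->T, B1->T, B1->T, B1->T, B1->T, B1->T, B1->F, B3->E
  B2->F, B4->T, B5->F, B7->F, B8->F
deduplicating events, the covered set is: B1=T, B1=F, B2=F, B3=E, B4=T, B5=F, B7=F, B8=F
Answer: B1=T, B1=F, B2=F, B3=E, B4=T, B5=F, B7=F, B8=F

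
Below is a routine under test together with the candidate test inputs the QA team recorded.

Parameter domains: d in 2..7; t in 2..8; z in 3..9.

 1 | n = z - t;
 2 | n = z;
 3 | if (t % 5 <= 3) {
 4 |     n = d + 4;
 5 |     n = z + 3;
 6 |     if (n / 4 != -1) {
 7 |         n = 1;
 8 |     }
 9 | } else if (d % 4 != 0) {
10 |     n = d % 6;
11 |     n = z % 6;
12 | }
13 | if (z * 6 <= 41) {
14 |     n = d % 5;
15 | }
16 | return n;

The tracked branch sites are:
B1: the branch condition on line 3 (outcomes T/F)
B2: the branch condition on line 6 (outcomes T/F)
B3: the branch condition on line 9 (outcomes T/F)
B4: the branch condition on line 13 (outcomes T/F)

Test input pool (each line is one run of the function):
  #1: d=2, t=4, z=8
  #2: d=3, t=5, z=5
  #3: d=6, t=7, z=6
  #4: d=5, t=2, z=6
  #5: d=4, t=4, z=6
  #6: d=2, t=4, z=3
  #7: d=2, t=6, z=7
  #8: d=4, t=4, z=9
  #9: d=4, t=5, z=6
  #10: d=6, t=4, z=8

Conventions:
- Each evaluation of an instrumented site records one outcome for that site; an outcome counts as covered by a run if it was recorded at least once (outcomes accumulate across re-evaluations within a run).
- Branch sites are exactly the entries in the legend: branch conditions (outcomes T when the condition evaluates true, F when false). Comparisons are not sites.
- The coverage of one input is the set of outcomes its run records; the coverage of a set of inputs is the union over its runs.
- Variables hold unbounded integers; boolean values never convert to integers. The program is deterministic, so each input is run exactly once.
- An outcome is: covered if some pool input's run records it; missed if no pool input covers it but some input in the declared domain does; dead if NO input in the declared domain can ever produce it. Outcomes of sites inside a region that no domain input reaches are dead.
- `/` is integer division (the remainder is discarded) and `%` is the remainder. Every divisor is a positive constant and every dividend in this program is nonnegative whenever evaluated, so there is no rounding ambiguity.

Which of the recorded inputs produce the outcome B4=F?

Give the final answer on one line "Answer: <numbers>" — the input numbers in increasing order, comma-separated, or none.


input #1 (d=2, t=4, z=8): produces B4=F
input #2 (d=3, t=5, z=5): does not produce B4=F
input #3 (d=6, t=7, z=6): does not produce B4=F
input #4 (d=5, t=2, z=6): does not produce B4=F
input #5 (d=4, t=4, z=6): does not produce B4=F
input #6 (d=2, t=4, z=3): does not produce B4=F
input #7 (d=2, t=6, z=7): produces B4=F
input #8 (d=4, t=4, z=9): produces B4=F
input #9 (d=4, t=5, z=6): does not produce B4=F
input #10 (d=6, t=4, z=8): produces B4=F
Answer: 1, 7, 8, 10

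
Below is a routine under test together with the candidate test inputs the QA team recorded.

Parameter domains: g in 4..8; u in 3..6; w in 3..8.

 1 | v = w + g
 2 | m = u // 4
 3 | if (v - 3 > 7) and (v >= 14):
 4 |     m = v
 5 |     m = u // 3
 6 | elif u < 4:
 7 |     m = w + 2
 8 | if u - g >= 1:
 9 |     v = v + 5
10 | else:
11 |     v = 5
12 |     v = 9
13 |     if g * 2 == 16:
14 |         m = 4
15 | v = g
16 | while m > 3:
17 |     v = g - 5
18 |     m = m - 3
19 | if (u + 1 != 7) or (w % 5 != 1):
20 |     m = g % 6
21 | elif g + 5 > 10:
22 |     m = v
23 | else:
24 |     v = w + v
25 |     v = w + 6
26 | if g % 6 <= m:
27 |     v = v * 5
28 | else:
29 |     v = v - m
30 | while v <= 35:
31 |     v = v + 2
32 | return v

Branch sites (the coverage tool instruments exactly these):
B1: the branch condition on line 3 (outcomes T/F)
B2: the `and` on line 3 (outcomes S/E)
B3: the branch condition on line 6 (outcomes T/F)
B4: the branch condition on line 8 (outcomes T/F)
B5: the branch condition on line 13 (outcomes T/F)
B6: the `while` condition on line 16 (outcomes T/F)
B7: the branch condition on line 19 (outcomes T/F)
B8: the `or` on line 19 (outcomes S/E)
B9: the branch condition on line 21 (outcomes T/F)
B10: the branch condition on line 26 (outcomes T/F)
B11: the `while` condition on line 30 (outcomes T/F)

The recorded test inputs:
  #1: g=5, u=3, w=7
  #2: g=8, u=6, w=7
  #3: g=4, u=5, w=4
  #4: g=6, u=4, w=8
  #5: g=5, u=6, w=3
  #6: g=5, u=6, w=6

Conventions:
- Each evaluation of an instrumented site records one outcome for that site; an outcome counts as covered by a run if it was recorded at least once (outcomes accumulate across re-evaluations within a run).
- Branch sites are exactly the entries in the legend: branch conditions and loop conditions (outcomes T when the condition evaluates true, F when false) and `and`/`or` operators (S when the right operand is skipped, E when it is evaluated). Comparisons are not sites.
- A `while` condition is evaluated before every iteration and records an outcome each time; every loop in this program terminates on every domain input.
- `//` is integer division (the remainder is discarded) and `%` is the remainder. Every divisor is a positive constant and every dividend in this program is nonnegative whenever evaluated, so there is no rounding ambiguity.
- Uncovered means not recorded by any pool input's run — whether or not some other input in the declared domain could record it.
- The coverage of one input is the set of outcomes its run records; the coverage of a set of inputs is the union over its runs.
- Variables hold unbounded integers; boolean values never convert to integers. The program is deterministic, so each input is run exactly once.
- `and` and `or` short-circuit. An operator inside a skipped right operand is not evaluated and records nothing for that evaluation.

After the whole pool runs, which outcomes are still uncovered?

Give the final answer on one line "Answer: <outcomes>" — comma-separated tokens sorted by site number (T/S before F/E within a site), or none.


input #1 (g=5, u=3, w=7): events B2->E, B1->F, B3->T, B4->F, B5->F, B6->T, B6->T, B6->F, B8->S, B7->T, B10->T, B11->T, B11->T, B11->T, ...; covers B1=F, B2=E, B3=T, B4=F, B5=F, B6=T, B6=F, B7=T, B8=S, B10=T, B11=T, B11=F
input #2 (g=8, u=6, w=7): events B2->E, B1->T, B4->F, B5->T, B6->T, B6->F, B8->E, B7->T, B10->T, B11->T, B11->T, B11->T, B11->T, B11->T, ...; covers B1=T, B2=E, B4=F, B5=T, B6=T, B6=F, B7=T, B8=E, B10=T, B11=T, B11=F
input #3 (g=4, u=5, w=4): events B2->S, B1->F, B3->F, B4->T, B6->F, B8->S, B7->T, B10->T, B11->T, B11->T, B11->T, B11->T, B11->T, B11->T, ...; covers B1=F, B2=S, B3=F, B4=T, B6=F, B7=T, B8=S, B10=T, B11=T, B11=F
input #4 (g=6, u=4, w=8): events B2->E, B1->T, B4->F, B5->F, B6->F, B8->S, B7->T, B10->T, B11->T, B11->T, B11->T, B11->F; covers B1=T, B2=E, B4=F, B5=F, B6=F, B7=T, B8=S, B10=T, B11=T, B11=F
input #5 (g=5, u=6, w=3): events B2->S, B1->F, B3->F, B4->T, B6->F, B8->E, B7->T, B10->T, B11->T, B11->T, B11->T, B11->T, B11->T, B11->T, ...; covers B1=F, B2=S, B3=F, B4=T, B6=F, B7=T, B8=E, B10=T, B11=T, B11=F
input #6 (g=5, u=6, w=6): events B2->E, B1->F, B3->F, B4->T, B6->F, B8->E, B7->F, B9->F, B10->F, B11->T, B11->T, B11->T, B11->T, B11->T, ...; covers B1=F, B2=E, B3=F, B4=T, B6=F, B7=F, B8=E, B9=F, B10=F, B11=T, B11=F
union over the pool: B1=T, B1=F, B2=S, B2=E, B3=T, B3=F, B4=T, B4=F, B5=T, B5=F, B6=T, B6=F, B7=T, B7=F, B8=S, B8=E, B9=F, B10=T, B10=F, B11=T, B11=F
uncovered (1 of 22): B9=T
Answer: B9=T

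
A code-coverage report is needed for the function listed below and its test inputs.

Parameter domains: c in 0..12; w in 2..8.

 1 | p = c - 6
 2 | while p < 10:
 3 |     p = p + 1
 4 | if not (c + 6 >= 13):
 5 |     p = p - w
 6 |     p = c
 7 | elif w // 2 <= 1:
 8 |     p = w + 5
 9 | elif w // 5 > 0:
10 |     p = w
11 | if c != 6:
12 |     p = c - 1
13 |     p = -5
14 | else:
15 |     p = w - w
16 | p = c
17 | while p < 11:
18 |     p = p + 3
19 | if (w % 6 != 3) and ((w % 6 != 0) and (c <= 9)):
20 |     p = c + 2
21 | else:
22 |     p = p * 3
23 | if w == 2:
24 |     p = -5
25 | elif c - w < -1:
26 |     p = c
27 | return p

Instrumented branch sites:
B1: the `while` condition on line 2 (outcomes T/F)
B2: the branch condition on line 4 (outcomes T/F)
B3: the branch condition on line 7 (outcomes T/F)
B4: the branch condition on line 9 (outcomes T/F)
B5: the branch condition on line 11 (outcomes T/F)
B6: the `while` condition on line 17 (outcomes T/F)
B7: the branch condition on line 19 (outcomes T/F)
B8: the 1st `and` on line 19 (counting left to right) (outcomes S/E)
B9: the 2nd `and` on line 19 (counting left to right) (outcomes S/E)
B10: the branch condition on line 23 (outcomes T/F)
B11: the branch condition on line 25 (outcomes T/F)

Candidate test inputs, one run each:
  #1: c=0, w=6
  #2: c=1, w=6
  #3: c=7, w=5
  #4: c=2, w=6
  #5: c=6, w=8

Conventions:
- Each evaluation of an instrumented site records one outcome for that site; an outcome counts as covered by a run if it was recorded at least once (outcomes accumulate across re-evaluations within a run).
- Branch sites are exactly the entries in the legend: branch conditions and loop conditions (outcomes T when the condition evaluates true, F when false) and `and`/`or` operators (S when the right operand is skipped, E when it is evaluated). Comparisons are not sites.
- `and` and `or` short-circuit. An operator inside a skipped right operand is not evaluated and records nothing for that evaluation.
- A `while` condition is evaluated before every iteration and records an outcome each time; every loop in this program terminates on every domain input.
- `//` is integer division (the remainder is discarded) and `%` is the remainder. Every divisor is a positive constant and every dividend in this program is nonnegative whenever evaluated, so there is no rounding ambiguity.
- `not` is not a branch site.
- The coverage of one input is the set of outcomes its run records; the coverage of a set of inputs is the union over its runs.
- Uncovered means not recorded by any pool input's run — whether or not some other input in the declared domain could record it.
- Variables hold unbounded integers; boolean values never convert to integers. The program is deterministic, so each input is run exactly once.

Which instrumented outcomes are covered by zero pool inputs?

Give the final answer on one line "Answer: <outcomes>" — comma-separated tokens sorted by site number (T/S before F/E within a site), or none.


run #1 (c=0, w=6) runs B1->T, B1->T, B1->T, B1->T, B1->T, B1->T, B1->T, B1->T, B1->T, B1->T, B1->T, B1->T, B1->T, B1->T, ...; records B1=T, B1=F, B2=T, B5=T, B6=T, B6=F, B7=F, B8=E, B9=S, B10=F, B11=T
run #2 (c=1, w=6) runs B1->T, B1->T, B1->T, B1->T, B1->T, B1->T, B1->T, B1->T, B1->T, B1->T, B1->T, B1->T, B1->T, B1->T, ...; records B1=T, B1=F, B2=T, B5=T, B6=T, B6=F, B7=F, B8=E, B9=S, B10=F, B11=T
run #3 (c=7, w=5) runs B1->T, B1->T, B1->T, B1->T, B1->T, B1->T, B1->T, B1->T, B1->T, B1->F, B2->F, B3->F, B4->T, B5->T, ...; records B1=T, B1=F, B2=F, B3=F, B4=T, B5=T, B6=T, B6=F, B7=T, B8=E, B9=E, B10=F, B11=F
run #4 (c=2, w=6) runs B1->T, B1->T, B1->T, B1->T, B1->T, B1->T, B1->T, B1->T, B1->T, B1->T, B1->T, B1->T, B1->T, B1->T, ...; records B1=T, B1=F, B2=T, B5=T, B6=T, B6=F, B7=F, B8=E, B9=S, B10=F, B11=T
run #5 (c=6, w=8) runs B1->T, B1->T, B1->T, B1->T, B1->T, B1->T, B1->T, B1->T, B1->T, B1->T, B1->F, B2->T, B5->F, B6->T, ...; records B1=T, B1=F, B2=T, B5=F, B6=T, B6=F, B7=T, B8=E, B9=E, B10=F, B11=T
union over the pool: B1=T, B1=F, B2=T, B2=F, B3=F, B4=T, B5=T, B5=F, B6=T, B6=F, B7=T, B7=F, B8=E, B9=S, B9=E, B10=F, B11=T, B11=F
uncovered (4 of 22): B3=T, B4=F, B8=S, B10=T
Answer: B3=T, B4=F, B8=S, B10=T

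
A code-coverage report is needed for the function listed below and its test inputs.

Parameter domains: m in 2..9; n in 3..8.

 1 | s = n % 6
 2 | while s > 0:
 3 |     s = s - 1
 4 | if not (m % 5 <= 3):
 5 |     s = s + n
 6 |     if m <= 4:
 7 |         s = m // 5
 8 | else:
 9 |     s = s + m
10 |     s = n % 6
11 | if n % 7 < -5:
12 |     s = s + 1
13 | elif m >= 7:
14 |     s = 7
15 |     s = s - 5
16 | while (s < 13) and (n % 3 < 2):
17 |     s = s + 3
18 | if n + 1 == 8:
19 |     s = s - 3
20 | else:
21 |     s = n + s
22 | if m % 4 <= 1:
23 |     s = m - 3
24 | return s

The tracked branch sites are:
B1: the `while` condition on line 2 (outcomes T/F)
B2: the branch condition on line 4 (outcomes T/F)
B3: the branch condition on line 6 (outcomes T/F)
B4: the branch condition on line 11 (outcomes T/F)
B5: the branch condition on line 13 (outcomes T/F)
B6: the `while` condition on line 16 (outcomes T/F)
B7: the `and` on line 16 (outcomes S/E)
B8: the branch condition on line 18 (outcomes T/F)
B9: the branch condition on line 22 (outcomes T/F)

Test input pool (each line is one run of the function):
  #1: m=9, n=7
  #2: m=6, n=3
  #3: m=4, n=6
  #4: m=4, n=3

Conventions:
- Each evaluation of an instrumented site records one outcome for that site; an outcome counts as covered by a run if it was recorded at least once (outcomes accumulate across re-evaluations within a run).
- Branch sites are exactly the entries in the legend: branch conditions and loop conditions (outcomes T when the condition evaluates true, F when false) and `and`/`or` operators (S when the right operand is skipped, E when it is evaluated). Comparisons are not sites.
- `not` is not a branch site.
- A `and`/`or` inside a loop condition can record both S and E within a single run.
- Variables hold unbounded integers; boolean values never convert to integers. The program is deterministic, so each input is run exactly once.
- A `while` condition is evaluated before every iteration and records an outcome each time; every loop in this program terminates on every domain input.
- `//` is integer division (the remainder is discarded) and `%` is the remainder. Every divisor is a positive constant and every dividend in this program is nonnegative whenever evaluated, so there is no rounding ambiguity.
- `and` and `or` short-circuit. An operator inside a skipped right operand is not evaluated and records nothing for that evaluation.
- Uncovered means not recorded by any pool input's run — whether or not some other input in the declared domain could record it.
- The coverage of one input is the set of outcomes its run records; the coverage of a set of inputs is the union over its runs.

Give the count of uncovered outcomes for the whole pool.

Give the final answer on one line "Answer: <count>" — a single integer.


input #1 (m=9, n=7): covers B1=T, B1=F, B2=T, B3=F, B4=F, B5=T, B6=T, B6=F, B7=S, B7=E, B8=T, B9=T
input #2 (m=6, n=3): covers B1=T, B1=F, B2=F, B4=F, B5=F, B6=T, B6=F, B7=S, B7=E, B8=F, B9=F
input #3 (m=4, n=6): covers B1=F, B2=T, B3=T, B4=F, B5=F, B6=T, B6=F, B7=S, B7=E, B8=F, B9=T
input #4 (m=4, n=3): covers B1=T, B1=F, B2=T, B3=T, B4=F, B5=F, B6=T, B6=F, B7=S, B7=E, B8=F, B9=T
union over the pool: B1=T, B1=F, B2=T, B2=F, B3=T, B3=F, B4=F, B5=T, B5=F, B6=T, B6=F, B7=S, B7=E, B8=T, B8=F, B9=T, B9=F
uncovered (1 of 18): B4=T
Answer: 1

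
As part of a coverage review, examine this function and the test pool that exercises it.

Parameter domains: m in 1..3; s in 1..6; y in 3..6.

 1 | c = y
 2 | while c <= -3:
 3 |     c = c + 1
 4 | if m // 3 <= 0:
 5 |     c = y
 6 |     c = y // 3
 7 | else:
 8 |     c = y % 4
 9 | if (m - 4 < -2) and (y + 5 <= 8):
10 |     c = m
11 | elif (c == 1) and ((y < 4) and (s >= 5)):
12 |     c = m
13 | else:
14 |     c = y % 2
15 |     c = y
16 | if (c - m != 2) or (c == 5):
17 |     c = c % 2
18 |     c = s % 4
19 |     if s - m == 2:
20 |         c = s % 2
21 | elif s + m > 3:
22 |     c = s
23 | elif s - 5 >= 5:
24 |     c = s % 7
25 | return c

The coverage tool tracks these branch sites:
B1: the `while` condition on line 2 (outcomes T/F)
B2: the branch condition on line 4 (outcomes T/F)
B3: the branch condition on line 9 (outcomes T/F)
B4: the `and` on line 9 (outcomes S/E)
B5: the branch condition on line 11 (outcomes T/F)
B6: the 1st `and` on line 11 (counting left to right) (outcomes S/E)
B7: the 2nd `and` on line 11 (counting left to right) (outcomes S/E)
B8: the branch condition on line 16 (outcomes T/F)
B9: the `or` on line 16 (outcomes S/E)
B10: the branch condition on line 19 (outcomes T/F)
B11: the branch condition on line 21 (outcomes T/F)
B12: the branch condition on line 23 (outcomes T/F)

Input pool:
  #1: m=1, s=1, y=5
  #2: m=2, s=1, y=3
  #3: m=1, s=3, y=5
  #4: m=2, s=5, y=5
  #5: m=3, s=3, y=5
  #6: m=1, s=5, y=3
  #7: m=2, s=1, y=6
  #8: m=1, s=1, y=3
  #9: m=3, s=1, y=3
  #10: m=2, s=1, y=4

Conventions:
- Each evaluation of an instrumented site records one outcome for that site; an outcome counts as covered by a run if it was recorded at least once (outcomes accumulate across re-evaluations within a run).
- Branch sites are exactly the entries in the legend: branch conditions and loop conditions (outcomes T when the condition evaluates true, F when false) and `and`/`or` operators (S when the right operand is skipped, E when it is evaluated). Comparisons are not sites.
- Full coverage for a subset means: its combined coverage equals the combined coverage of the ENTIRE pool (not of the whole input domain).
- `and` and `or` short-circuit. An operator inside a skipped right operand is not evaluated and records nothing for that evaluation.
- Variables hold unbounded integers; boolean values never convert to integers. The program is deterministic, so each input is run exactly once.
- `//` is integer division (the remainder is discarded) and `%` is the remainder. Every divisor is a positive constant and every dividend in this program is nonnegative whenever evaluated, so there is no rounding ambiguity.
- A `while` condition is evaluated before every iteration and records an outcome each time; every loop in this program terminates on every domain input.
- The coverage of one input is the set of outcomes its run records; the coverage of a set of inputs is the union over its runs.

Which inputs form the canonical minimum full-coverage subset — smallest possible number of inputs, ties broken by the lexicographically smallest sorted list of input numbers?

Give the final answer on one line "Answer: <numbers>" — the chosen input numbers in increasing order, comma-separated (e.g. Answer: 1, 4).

run #1 (m=1, s=1, y=5) records B1=F, B2=T, B3=F, B4=E, B5=F, B6=E, B7=S, B8=T, B9=S, B10=F
run #2 (m=2, s=1, y=3) records B1=F, B2=T, B3=F, B4=S, B5=F, B6=E, B7=E, B8=T, B9=S, B10=F
run #3 (m=1, s=3, y=5) records B1=F, B2=T, B3=F, B4=E, B5=F, B6=E, B7=S, B8=T, B9=S, B10=T
run #4 (m=2, s=5, y=5) records B1=F, B2=T, B3=F, B4=S, B5=F, B6=E, B7=S, B8=T, B9=S, B10=F
run #5 (m=3, s=3, y=5) records B1=F, B2=F, B3=F, B4=S, B5=F, B6=E, B7=S, B8=T, B9=E, B10=F
run #6 (m=1, s=5, y=3) records B1=F, B2=T, B3=T, B4=E, B8=T, B9=S, B10=F
run #7 (m=2, s=1, y=6) records B1=F, B2=T, B3=F, B4=S, B5=F, B6=S, B8=T, B9=S, B10=F
run #8 (m=1, s=1, y=3) records B1=F, B2=T, B3=T, B4=E, B8=T, B9=S, B10=F
run #9 (m=3, s=1, y=3) records B1=F, B2=F, B3=F, B4=S, B5=F, B6=S, B8=T, B9=S, B10=F
run #10 (m=2, s=1, y=4) records B1=F, B2=T, B3=F, B4=S, B5=F, B6=E, B7=S, B8=F, B9=E, B11=F, B12=F
pool-wide coverage (20 outcomes): B1=F, B2=T, B2=F, B3=T, B3=F, B4=S, B4=E, B5=F, B6=S, B6=E, B7=S, B7=E, B8=T, B8=F, B9=S, B9=E, B10=T, B10=F, B11=F, B12=F
every size-1 subset falls short of the 20 outcomes (best: 11/20)
every size-2 subset falls short of the 20 outcomes (best: 16/20)
every size-3 subset falls short of the 20 outcomes (best: 18/20)
every size-4 subset falls short of the 20 outcomes (best: 19/20)
inputs {2, 3, 6, 9, 10} (size 5) cover everything; no size-5 subset with a lexicographically smaller index list covers all 20

Answer: 2, 3, 6, 9, 10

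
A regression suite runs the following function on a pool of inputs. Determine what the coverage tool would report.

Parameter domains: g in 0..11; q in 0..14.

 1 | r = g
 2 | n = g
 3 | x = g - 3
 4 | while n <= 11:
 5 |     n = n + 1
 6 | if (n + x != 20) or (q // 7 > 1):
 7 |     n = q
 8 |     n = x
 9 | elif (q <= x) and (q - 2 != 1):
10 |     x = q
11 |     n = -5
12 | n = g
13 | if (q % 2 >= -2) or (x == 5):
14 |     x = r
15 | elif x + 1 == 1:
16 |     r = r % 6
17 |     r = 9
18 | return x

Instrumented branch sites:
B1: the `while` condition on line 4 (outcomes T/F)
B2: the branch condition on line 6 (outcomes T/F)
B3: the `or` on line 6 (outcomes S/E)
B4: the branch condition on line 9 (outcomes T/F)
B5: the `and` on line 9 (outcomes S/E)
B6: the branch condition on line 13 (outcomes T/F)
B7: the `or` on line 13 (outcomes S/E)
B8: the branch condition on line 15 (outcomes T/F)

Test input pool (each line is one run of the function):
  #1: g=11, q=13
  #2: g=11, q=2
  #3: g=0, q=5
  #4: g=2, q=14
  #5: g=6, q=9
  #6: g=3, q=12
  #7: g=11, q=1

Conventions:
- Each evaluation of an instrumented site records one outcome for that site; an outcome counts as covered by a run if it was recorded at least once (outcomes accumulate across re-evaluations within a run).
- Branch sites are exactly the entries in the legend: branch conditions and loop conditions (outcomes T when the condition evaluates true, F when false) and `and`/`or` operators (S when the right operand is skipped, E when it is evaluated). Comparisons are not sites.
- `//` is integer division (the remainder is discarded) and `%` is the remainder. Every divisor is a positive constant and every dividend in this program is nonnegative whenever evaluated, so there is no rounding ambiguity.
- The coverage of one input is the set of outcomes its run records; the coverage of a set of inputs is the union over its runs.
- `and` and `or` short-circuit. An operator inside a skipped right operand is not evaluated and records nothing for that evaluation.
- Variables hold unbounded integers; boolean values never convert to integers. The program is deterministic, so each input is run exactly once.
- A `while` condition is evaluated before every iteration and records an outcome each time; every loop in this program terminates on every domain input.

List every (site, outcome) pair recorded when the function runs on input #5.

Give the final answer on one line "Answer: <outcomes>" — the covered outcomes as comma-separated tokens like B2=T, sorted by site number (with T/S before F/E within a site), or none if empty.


Tracing the run of input #5 (g=6, q=9):
  B1->T, B1->T, B1->T, B1->T, B1->T, B1->T, B1->F, B3->S, B2->T, B7->S
  B6->T
as a set, this run covers: B1=T, B1=F, B2=T, B3=S, B6=T, B7=S
Answer: B1=T, B1=F, B2=T, B3=S, B6=T, B7=S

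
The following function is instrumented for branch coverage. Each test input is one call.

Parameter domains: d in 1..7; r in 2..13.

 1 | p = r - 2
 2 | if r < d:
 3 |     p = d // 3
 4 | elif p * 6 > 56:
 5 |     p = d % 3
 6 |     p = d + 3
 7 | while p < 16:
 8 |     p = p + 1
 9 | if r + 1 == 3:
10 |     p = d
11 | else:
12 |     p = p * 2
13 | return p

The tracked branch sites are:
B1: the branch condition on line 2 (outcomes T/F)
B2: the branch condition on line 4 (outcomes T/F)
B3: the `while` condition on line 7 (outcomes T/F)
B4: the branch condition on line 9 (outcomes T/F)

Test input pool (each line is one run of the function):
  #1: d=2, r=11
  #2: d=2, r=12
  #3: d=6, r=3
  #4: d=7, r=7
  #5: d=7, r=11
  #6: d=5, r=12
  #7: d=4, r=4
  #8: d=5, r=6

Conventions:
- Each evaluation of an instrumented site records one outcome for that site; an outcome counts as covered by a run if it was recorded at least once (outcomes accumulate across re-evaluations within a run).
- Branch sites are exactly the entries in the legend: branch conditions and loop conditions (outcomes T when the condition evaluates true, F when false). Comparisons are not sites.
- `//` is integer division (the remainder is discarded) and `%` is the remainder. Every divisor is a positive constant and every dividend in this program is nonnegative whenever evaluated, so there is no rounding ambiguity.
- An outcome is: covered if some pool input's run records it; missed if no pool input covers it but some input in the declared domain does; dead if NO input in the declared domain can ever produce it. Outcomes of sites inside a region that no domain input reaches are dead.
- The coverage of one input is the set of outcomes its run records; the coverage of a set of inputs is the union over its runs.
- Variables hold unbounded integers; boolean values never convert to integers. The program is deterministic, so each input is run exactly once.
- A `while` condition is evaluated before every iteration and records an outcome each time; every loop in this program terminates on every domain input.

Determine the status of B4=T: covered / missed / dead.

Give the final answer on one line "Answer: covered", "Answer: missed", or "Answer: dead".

no pool input records B4=T
but domain input (d=1, r=2) does record it -> reachable, so missed

Answer: missed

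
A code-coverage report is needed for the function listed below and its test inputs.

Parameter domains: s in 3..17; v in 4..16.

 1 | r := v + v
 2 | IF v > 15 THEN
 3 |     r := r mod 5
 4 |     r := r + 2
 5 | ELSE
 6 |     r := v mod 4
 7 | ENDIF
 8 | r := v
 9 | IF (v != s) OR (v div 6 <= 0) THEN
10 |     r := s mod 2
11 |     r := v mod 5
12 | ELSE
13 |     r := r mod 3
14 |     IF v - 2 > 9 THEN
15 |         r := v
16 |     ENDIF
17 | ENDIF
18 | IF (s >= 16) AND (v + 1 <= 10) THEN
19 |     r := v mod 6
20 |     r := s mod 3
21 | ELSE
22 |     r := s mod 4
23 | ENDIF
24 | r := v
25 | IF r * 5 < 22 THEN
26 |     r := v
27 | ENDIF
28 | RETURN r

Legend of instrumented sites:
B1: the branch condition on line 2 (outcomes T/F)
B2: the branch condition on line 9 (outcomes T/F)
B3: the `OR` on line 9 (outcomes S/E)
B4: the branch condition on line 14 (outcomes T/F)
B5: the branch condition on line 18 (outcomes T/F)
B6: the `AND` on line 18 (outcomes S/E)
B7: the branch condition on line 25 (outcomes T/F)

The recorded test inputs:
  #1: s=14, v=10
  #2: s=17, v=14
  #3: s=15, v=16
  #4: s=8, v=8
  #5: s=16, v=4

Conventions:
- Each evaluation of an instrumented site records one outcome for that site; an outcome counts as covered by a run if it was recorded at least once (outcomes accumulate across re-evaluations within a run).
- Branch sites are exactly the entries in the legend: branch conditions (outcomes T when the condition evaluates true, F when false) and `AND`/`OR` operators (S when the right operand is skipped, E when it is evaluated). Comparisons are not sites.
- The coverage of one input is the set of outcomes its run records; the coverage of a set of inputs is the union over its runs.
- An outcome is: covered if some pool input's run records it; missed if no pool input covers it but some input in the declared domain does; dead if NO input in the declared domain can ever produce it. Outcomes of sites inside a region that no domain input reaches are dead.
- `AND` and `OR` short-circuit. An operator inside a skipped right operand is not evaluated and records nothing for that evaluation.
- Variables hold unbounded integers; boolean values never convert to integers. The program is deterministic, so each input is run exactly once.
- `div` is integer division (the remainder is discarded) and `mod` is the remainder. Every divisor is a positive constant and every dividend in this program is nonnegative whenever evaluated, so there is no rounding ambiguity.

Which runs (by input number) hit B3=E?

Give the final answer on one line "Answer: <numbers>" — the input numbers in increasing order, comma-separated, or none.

input #1 (s=14, v=10): does not record B3=E
input #2 (s=17, v=14): does not record B3=E
input #3 (s=15, v=16): does not record B3=E
input #4 (s=8, v=8): records B3=E
input #5 (s=16, v=4): does not record B3=E

Answer: 4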